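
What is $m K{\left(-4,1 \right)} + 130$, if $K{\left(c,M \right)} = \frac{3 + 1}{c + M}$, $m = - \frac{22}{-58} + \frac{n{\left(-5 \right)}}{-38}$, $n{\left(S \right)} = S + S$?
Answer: $\frac{71158}{551} \approx 129.14$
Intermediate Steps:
$n{\left(S \right)} = 2 S$
$m = \frac{354}{551}$ ($m = - \frac{22}{-58} + \frac{2 \left(-5\right)}{-38} = \left(-22\right) \left(- \frac{1}{58}\right) - - \frac{5}{19} = \frac{11}{29} + \frac{5}{19} = \frac{354}{551} \approx 0.64247$)
$K{\left(c,M \right)} = \frac{4}{M + c}$
$m K{\left(-4,1 \right)} + 130 = \frac{354 \frac{4}{1 - 4}}{551} + 130 = \frac{354 \frac{4}{-3}}{551} + 130 = \frac{354 \cdot 4 \left(- \frac{1}{3}\right)}{551} + 130 = \frac{354}{551} \left(- \frac{4}{3}\right) + 130 = - \frac{472}{551} + 130 = \frac{71158}{551}$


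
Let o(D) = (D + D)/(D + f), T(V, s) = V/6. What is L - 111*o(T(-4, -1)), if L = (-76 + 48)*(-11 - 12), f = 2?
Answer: 755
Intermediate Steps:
T(V, s) = V/6 (T(V, s) = V*(1/6) = V/6)
L = 644 (L = -28*(-23) = 644)
o(D) = 2*D/(2 + D) (o(D) = (D + D)/(D + 2) = (2*D)/(2 + D) = 2*D/(2 + D))
L - 111*o(T(-4, -1)) = 644 - 222*(1/6)*(-4)/(2 + (1/6)*(-4)) = 644 - 222*(-2)/(3*(2 - 2/3)) = 644 - 222*(-2)/(3*4/3) = 644 - 222*(-2)*3/(3*4) = 644 - 111*(-1) = 644 + 111 = 755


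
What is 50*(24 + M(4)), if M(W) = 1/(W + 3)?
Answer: 8450/7 ≈ 1207.1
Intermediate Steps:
M(W) = 1/(3 + W)
50*(24 + M(4)) = 50*(24 + 1/(3 + 4)) = 50*(24 + 1/7) = 50*(169/7) = 8450/7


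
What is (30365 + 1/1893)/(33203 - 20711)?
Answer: 28740473/11823678 ≈ 2.4308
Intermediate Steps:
(30365 + 1/1893)/(33203 - 20711) = (30365 + 1/1893)/12492 = (57480946/1893)*(1/12492) = 28740473/11823678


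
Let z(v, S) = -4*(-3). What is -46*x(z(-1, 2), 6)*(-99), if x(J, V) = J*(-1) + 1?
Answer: -50094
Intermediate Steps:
z(v, S) = 12
x(J, V) = 1 - J (x(J, V) = -J + 1 = 1 - J)
-46*x(z(-1, 2), 6)*(-99) = -46*(1 - 1*12)*(-99) = -46*(1 - 12)*(-99) = -46*(-11)*(-99) = 506*(-99) = -50094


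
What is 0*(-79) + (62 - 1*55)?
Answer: 7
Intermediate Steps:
0*(-79) + (62 - 1*55) = 0 + (62 - 55) = 0 + 7 = 7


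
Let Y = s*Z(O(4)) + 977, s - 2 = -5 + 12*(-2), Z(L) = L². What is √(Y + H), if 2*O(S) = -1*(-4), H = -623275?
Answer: I*√622406 ≈ 788.93*I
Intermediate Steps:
O(S) = 2 (O(S) = (-1*(-4))/2 = (½)*4 = 2)
s = -27 (s = 2 + (-5 + 12*(-2)) = 2 + (-5 - 24) = 2 - 29 = -27)
Y = 869 (Y = -27*2² + 977 = -27*4 + 977 = -108 + 977 = 869)
√(Y + H) = √(869 - 623275) = √(-622406) = I*√622406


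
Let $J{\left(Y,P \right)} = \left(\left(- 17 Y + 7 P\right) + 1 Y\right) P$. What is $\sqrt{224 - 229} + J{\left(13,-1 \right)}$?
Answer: $215 + i \sqrt{5} \approx 215.0 + 2.2361 i$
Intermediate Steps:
$J{\left(Y,P \right)} = P \left(- 16 Y + 7 P\right)$ ($J{\left(Y,P \right)} = \left(\left(- 17 Y + 7 P\right) + Y\right) P = \left(- 16 Y + 7 P\right) P = P \left(- 16 Y + 7 P\right)$)
$\sqrt{224 - 229} + J{\left(13,-1 \right)} = \sqrt{224 - 229} - \left(\left(-16\right) 13 + 7 \left(-1\right)\right) = \sqrt{-5} - \left(-208 - 7\right) = i \sqrt{5} - -215 = i \sqrt{5} + 215 = 215 + i \sqrt{5}$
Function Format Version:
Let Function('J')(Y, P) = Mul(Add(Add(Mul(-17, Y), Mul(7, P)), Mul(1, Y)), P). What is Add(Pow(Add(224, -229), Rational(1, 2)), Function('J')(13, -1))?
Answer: Add(215, Mul(I, Pow(5, Rational(1, 2)))) ≈ Add(215.00, Mul(2.2361, I))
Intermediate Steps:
Function('J')(Y, P) = Mul(P, Add(Mul(-16, Y), Mul(7, P))) (Function('J')(Y, P) = Mul(Add(Add(Mul(-17, Y), Mul(7, P)), Y), P) = Mul(Add(Mul(-16, Y), Mul(7, P)), P) = Mul(P, Add(Mul(-16, Y), Mul(7, P))))
Add(Pow(Add(224, -229), Rational(1, 2)), Function('J')(13, -1)) = Add(Pow(Add(224, -229), Rational(1, 2)), Mul(-1, Add(Mul(-16, 13), Mul(7, -1)))) = Add(Pow(-5, Rational(1, 2)), Mul(-1, Add(-208, -7))) = Add(Mul(I, Pow(5, Rational(1, 2))), Mul(-1, -215)) = Add(Mul(I, Pow(5, Rational(1, 2))), 215) = Add(215, Mul(I, Pow(5, Rational(1, 2))))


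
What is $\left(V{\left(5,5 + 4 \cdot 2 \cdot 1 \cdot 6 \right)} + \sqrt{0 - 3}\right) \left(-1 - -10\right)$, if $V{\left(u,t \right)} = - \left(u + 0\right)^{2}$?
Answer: $-225 + 9 i \sqrt{3} \approx -225.0 + 15.588 i$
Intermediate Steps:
$V{\left(u,t \right)} = - u^{2}$
$\left(V{\left(5,5 + 4 \cdot 2 \cdot 1 \cdot 6 \right)} + \sqrt{0 - 3}\right) \left(-1 - -10\right) = \left(- 5^{2} + \sqrt{0 - 3}\right) \left(-1 - -10\right) = \left(\left(-1\right) 25 + \sqrt{-3}\right) \left(-1 + 10\right) = \left(-25 + i \sqrt{3}\right) 9 = -225 + 9 i \sqrt{3}$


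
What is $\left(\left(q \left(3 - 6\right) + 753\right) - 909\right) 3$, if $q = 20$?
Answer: $-648$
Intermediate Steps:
$\left(\left(q \left(3 - 6\right) + 753\right) - 909\right) 3 = \left(\left(20 \left(3 - 6\right) + 753\right) - 909\right) 3 = \left(\left(20 \left(-3\right) + 753\right) - 909\right) 3 = \left(\left(-60 + 753\right) - 909\right) 3 = \left(693 - 909\right) 3 = \left(-216\right) 3 = -648$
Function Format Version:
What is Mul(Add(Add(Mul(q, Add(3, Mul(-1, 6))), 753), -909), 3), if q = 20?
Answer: -648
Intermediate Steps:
Mul(Add(Add(Mul(q, Add(3, Mul(-1, 6))), 753), -909), 3) = Mul(Add(Add(Mul(20, Add(3, Mul(-1, 6))), 753), -909), 3) = Mul(Add(Add(Mul(20, Add(3, -6)), 753), -909), 3) = Mul(Add(Add(Mul(20, -3), 753), -909), 3) = Mul(Add(Add(-60, 753), -909), 3) = Mul(Add(693, -909), 3) = Mul(-216, 3) = -648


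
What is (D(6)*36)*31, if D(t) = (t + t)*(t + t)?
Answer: 160704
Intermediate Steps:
D(t) = 4*t**2 (D(t) = (2*t)*(2*t) = 4*t**2)
(D(6)*36)*31 = ((4*6**2)*36)*31 = ((4*36)*36)*31 = (144*36)*31 = 5184*31 = 160704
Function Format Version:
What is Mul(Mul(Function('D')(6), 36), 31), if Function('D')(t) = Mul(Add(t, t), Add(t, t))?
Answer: 160704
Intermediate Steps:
Function('D')(t) = Mul(4, Pow(t, 2)) (Function('D')(t) = Mul(Mul(2, t), Mul(2, t)) = Mul(4, Pow(t, 2)))
Mul(Mul(Function('D')(6), 36), 31) = Mul(Mul(Mul(4, Pow(6, 2)), 36), 31) = Mul(Mul(Mul(4, 36), 36), 31) = Mul(Mul(144, 36), 31) = Mul(5184, 31) = 160704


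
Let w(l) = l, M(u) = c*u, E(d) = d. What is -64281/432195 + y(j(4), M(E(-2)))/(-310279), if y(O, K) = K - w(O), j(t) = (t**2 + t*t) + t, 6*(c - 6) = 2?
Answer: -19924010909/134101032405 ≈ -0.14857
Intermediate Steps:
c = 19/3 (c = 6 + (1/6)*2 = 6 + 1/3 = 19/3 ≈ 6.3333)
j(t) = t + 2*t**2 (j(t) = (t**2 + t**2) + t = 2*t**2 + t = t + 2*t**2)
M(u) = 19*u/3
y(O, K) = K - O
-64281/432195 + y(j(4), M(E(-2)))/(-310279) = -64281/432195 + ((19/3)*(-2) - 4*(1 + 2*4))/(-310279) = -64281*1/432195 + (-38/3 - 4*(1 + 8))*(-1/310279) = -21427/144065 + (-38/3 - 4*9)*(-1/310279) = -21427/144065 + (-38/3 - 1*36)*(-1/310279) = -21427/144065 + (-38/3 - 36)*(-1/310279) = -21427/144065 - 146/3*(-1/310279) = -21427/144065 + 146/930837 = -19924010909/134101032405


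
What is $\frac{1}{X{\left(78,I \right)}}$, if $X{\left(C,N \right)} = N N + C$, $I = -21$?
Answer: $\frac{1}{519} \approx 0.0019268$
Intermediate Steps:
$X{\left(C,N \right)} = C + N^{2}$ ($X{\left(C,N \right)} = N^{2} + C = C + N^{2}$)
$\frac{1}{X{\left(78,I \right)}} = \frac{1}{78 + \left(-21\right)^{2}} = \frac{1}{78 + 441} = \frac{1}{519}$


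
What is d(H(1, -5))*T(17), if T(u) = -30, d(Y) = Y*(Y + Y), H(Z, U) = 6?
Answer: -2160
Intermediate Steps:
d(Y) = 2*Y² (d(Y) = Y*(2*Y) = 2*Y²)
d(H(1, -5))*T(17) = (2*6²)*(-30) = (2*36)*(-30) = 72*(-30) = -2160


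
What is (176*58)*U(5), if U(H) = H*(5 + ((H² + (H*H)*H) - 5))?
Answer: 7656000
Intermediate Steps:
U(H) = H*(H² + H³) (U(H) = H*(5 + ((H² + H²*H) - 5)) = H*(5 + ((H² + H³) - 5)) = H*(5 + (-5 + H² + H³)) = H*(H² + H³))
(176*58)*U(5) = (176*58)*(5³*(1 + 5)) = 10208*(125*6) = 10208*750 = 7656000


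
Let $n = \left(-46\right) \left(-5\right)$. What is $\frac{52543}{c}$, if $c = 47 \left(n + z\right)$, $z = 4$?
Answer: $\frac{52543}{10998} \approx 4.7775$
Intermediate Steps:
$n = 230$
$c = 10998$ ($c = 47 \left(230 + 4\right) = 47 \cdot 234 = 10998$)
$\frac{52543}{c} = \frac{52543}{10998}$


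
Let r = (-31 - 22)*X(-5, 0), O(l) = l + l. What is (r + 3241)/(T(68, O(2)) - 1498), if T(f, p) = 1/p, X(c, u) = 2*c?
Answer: -5028/1997 ≈ -2.5178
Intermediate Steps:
O(l) = 2*l
r = 530 (r = (-31 - 22)*(2*(-5)) = -53*(-10) = 530)
(r + 3241)/(T(68, O(2)) - 1498) = (530 + 3241)/(1/(2*2) - 1498) = 3771/(1/4 - 1498) = 3771/(¼ - 1498) = 3771/(-5991/4) = 3771*(-4/5991) = -5028/1997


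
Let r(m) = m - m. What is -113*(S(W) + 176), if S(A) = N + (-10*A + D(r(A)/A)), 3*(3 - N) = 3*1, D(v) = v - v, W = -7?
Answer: -28024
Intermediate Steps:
r(m) = 0
D(v) = 0
N = 2 (N = 3 - 1 = 2)
S(A) = 2 - 10*A (S(A) = 2 + (-10*A + 0) = 2 - 10*A)
-113*(S(W) + 176) = -113*((2 - 10*(-7)) + 176) = -113*((2 + 70) + 176) = -113*(72 + 176) = -113*248 = -28024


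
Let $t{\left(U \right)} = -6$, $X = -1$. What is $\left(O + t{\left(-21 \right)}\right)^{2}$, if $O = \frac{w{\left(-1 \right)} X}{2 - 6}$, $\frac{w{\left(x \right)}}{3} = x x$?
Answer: $\frac{441}{16} \approx 27.563$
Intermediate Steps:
$w{\left(x \right)} = 3 x^{2}$ ($w{\left(x \right)} = 3 x x = 3 x^{2}$)
$O = \frac{3}{4}$ ($O = \frac{3 \left(-1\right)^{2} \left(-1\right)}{2 - 6} = \frac{3 \cdot 1 \left(-1\right)}{-4} = 3 \left(-1\right) \left(- \frac{1}{4}\right) = \left(-3\right) \left(- \frac{1}{4}\right) = \frac{3}{4} \approx 0.75$)
$\left(O + t{\left(-21 \right)}\right)^{2} = \left(\frac{3}{4} - 6\right)^{2} = \left(- \frac{21}{4}\right)^{2} = \frac{441}{16}$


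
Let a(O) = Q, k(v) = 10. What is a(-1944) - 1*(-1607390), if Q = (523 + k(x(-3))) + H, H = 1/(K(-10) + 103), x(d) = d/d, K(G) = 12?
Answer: 184911146/115 ≈ 1.6079e+6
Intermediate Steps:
x(d) = 1
H = 1/115 (H = 1/(12 + 103) = 1/115 ≈ 0.0086956)
Q = 61296/115 (Q = (523 + 10) + 1/115 = 533 + 1/115 = 61296/115 ≈ 533.01)
a(O) = 61296/115
a(-1944) - 1*(-1607390) = 61296/115 - 1*(-1607390) = 61296/115 + 1607390 = 184911146/115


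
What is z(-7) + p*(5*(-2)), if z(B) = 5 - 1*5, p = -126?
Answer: 1260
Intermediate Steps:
z(B) = 0 (z(B) = 5 - 5 = 0)
z(-7) + p*(5*(-2)) = 0 - 630*(-2) = 0 - 126*(-10) = 0 + 1260 = 1260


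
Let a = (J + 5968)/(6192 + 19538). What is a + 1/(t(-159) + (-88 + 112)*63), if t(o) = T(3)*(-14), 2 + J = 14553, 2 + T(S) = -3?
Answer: 8121697/10176215 ≈ 0.79811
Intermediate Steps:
T(S) = -5 (T(S) = -2 - 3 = -5)
J = 14551 (J = -2 + 14553 = 14551)
t(o) = 70 (t(o) = -5*(-14) = 70)
a = 20519/25730 (a = (14551 + 5968)/(6192 + 19538) = 20519/25730 ≈ 0.79747)
a + 1/(t(-159) + (-88 + 112)*63) = 20519/25730 + 1/(70 + (-88 + 112)*63) = 20519/25730 + 1/(70 + 24*63) = 20519/25730 + 1/(70 + 1512) = 20519/25730 + 1/1582 = 8121697/10176215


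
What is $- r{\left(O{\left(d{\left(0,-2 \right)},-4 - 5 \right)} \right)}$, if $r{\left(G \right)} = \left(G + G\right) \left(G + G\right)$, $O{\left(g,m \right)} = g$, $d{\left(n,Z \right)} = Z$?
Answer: $-16$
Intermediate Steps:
$r{\left(G \right)} = 4 G^{2}$ ($r{\left(G \right)} = 2 G 2 G = 4 G^{2}$)
$- r{\left(O{\left(d{\left(0,-2 \right)},-4 - 5 \right)} \right)} = - 4 \left(-2\right)^{2} = - 4 \cdot 4 = \left(-1\right) 16 = -16$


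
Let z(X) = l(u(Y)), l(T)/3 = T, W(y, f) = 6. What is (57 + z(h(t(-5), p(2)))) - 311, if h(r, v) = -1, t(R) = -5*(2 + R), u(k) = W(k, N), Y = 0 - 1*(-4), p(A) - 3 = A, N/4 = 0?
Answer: -236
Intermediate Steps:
N = 0 (N = 4*0 = 0)
p(A) = 3 + A
Y = 4 (Y = 0 + 4 = 4)
u(k) = 6
l(T) = 3*T
t(R) = -10 - 5*R
z(X) = 18 (z(X) = 3*6 = 18)
(57 + z(h(t(-5), p(2)))) - 311 = (57 + 18) - 311 = 75 - 311 = -236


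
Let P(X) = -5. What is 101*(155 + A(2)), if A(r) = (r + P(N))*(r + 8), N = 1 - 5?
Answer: 12625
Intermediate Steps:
N = -4
A(r) = (-5 + r)*(8 + r) (A(r) = (r - 5)*(r + 8) = (-5 + r)*(8 + r))
101*(155 + A(2)) = 101*(155 + (-40 + 2² + 3*2)) = 101*(155 + (-40 + 4 + 6)) = 101*(155 - 30) = 101*125 = 12625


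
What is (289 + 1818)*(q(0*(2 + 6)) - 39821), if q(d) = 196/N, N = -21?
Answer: -251767537/3 ≈ -8.3923e+7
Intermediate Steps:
q(d) = -28/3 (q(d) = 196/(-21) = 196*(-1/21) = -28/3)
(289 + 1818)*(q(0*(2 + 6)) - 39821) = (289 + 1818)*(-28/3 - 39821) = 2107*(-119491/3) = -251767537/3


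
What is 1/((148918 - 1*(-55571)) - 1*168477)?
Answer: 1/36012 ≈ 2.7769e-5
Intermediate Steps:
1/((148918 - 1*(-55571)) - 1*168477) = 1/((148918 + 55571) - 168477) = 1/(204489 - 168477) = 1/36012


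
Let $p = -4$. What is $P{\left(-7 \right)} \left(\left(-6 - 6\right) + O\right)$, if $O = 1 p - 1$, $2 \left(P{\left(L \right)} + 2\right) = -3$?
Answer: $\frac{119}{2} \approx 59.5$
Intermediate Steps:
$P{\left(L \right)} = - \frac{7}{2}$ ($P{\left(L \right)} = -2 + \frac{1}{2} \left(-3\right) = -2 - \frac{3}{2} = - \frac{7}{2}$)
$O = -5$ ($O = 1 \left(-4\right) - 1 = -4 - 1 = -5$)
$P{\left(-7 \right)} \left(\left(-6 - 6\right) + O\right) = - \frac{7 \left(\left(-6 - 6\right) - 5\right)}{2} = - \frac{7 \left(-12 - 5\right)}{2} = \left(- \frac{7}{2}\right) \left(-17\right) = \frac{119}{2}$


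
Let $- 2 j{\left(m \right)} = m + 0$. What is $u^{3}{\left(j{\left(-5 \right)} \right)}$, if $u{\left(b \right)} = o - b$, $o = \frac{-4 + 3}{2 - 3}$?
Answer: $- \frac{27}{8} \approx -3.375$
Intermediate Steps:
$j{\left(m \right)} = - \frac{m}{2}$ ($j{\left(m \right)} = - \frac{m + 0}{2} = - \frac{m}{2}$)
$o = 1$ ($o = - \frac{1}{-1} = \left(-1\right) \left(-1\right) = 1$)
$u{\left(b \right)} = 1 - b$
$u^{3}{\left(j{\left(-5 \right)} \right)} = \left(1 - \left(- \frac{1}{2}\right) \left(-5\right)\right)^{3} = \left(1 - \frac{5}{2}\right)^{3} = \left(- \frac{3}{2}\right)^{3} = - \frac{27}{8}$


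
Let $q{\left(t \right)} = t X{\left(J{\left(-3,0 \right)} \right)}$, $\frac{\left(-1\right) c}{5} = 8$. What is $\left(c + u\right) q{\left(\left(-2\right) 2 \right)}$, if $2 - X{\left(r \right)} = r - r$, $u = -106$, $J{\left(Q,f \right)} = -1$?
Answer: $1168$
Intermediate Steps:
$c = -40$ ($c = \left(-5\right) 8 = -40$)
$X{\left(r \right)} = 2$ ($X{\left(r \right)} = 2 - \left(r - r\right) = 2 - 0 = 2 + 0 = 2$)
$q{\left(t \right)} = 2 t$ ($q{\left(t \right)} = t 2 = 2 t$)
$\left(c + u\right) q{\left(\left(-2\right) 2 \right)} = \left(-40 - 106\right) 2 \left(\left(-2\right) 2\right) = - 146 \cdot 2 \left(-4\right) = \left(-146\right) \left(-8\right) = 1168$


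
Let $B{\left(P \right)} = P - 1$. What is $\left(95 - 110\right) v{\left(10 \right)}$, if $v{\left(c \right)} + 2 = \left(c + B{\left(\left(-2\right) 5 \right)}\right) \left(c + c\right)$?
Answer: $330$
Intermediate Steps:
$B{\left(P \right)} = -1 + P$ ($B{\left(P \right)} = P - 1 = -1 + P$)
$v{\left(c \right)} = -2 + 2 c \left(-11 + c\right)$ ($v{\left(c \right)} = -2 + \left(c - 11\right) \left(c + c\right) = -2 + \left(c - 11\right) 2 c = -2 + \left(-11 + c\right) 2 c = -2 + 2 c \left(-11 + c\right)$)
$\left(95 - 110\right) v{\left(10 \right)} = \left(95 - 110\right) \left(-2 - 220 + 2 \cdot 10^{2}\right) = - 15 \left(-2 - 220 + 2 \cdot 100\right) = - 15 \left(-2 - 220 + 200\right) = \left(-15\right) \left(-22\right) = 330$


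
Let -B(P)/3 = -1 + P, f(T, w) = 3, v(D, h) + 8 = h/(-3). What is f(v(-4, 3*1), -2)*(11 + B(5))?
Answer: -3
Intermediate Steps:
v(D, h) = -8 - h/3 (v(D, h) = -8 + h/(-3) = -8 + h*(-1/3) = -8 - h/3)
B(P) = 3 - 3*P (B(P) = -3*(-1 + P) = 3 - 3*P)
f(v(-4, 3*1), -2)*(11 + B(5)) = 3*(11 + (3 - 3*5)) = 3*(11 + (3 - 15)) = 3*(11 - 12) = 3*(-1) = -3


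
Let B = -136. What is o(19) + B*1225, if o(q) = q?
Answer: -166581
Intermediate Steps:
o(19) + B*1225 = 19 - 136*1225 = 19 - 166600 = -166581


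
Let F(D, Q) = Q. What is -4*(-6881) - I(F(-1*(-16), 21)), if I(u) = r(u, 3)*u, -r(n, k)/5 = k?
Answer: 27839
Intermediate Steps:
r(n, k) = -5*k
I(u) = -15*u (I(u) = (-5*3)*u = -15*u)
-4*(-6881) - I(F(-1*(-16), 21)) = -4*(-6881) - (-15)*21 = 27524 - 1*(-315) = 27524 + 315 = 27839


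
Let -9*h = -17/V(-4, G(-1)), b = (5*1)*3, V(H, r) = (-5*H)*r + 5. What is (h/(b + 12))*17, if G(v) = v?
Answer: -289/3645 ≈ -0.079287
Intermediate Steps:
V(H, r) = 5 - 5*H*r (V(H, r) = -5*H*r + 5 = 5 - 5*H*r)
b = 15 (b = 5*3 = 15)
h = -17/135 (h = -(-17)/(9*(5 - 5*(-4)*(-1))) = -(-17)/(9*(5 - 20)) = -(-17)/(9*(-15)) = -(-17)*(-1)/(9*15) = -⅑*17/15 = -17/135 ≈ -0.12593)
(h/(b + 12))*17 = (-17/135/(15 + 12))*17 = (-17/135/27)*17 = ((1/27)*(-17/135))*17 = -17/3645*17 = -289/3645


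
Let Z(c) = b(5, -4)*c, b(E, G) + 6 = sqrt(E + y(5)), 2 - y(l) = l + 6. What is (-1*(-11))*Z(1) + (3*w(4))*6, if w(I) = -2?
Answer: -102 + 22*I ≈ -102.0 + 22.0*I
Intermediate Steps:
y(l) = -4 - l (y(l) = 2 - (l + 6) = 2 - (6 + l) = 2 + (-6 - l) = -4 - l)
b(E, G) = -6 + sqrt(-9 + E) (b(E, G) = -6 + sqrt(E + (-4 - 1*5)) = -6 + sqrt(E + (-4 - 5)) = -6 + sqrt(E - 9) = -6 + sqrt(-9 + E))
Z(c) = c*(-6 + 2*I) (Z(c) = (-6 + sqrt(-9 + 5))*c = (-6 + sqrt(-4))*c = (-6 + 2*I)*c = c*(-6 + 2*I))
(-1*(-11))*Z(1) + (3*w(4))*6 = (-1*(-11))*(2*1*(-3 + I)) + (3*(-2))*6 = 11*(-6 + 2*I) - 6*6 = (-66 + 22*I) - 36 = -102 + 22*I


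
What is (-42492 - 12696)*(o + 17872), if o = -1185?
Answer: -920922156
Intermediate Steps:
(-42492 - 12696)*(o + 17872) = (-42492 - 12696)*(-1185 + 17872) = -55188*16687 = -920922156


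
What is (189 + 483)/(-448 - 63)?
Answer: -96/73 ≈ -1.3151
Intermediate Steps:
(189 + 483)/(-448 - 63) = 672/(-511) = 672*(-1/511) = -96/73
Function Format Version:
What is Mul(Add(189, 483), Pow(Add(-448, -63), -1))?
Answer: Rational(-96, 73) ≈ -1.3151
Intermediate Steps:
Mul(Add(189, 483), Pow(Add(-448, -63), -1)) = Mul(672, Pow(-511, -1)) = Mul(672, Rational(-1, 511)) = Rational(-96, 73)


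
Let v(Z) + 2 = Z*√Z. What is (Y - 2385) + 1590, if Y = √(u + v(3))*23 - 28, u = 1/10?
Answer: -823 + 23*√(-190 + 300*√3)/10 ≈ -781.24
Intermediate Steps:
u = ⅒ ≈ 0.10000
v(Z) = -2 + Z^(3/2) (v(Z) = -2 + Z*√Z = -2 + Z^(3/2))
Y = -28 + 23*√(-19/10 + 3*√3) (Y = √(⅒ + (-2 + 3^(3/2)))*23 - 28 = √(⅒ + (-2 + 3*√3))*23 - 28 = √(-19/10 + 3*√3)*23 - 28 = 23*√(-19/10 + 3*√3) - 28 = -28 + 23*√(-19/10 + 3*√3) ≈ 13.757)
(Y - 2385) + 1590 = ((-28 + 23*√(-190 + 300*√3)/10) - 2385) + 1590 = (-2413 + 23*√(-190 + 300*√3)/10) + 1590 = -823 + 23*√(-190 + 300*√3)/10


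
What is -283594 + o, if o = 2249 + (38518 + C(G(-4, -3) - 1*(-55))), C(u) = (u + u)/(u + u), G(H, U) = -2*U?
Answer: -242826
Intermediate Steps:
C(u) = 1 (C(u) = (2*u)/((2*u)) = (2*u)*(1/(2*u)) = 1)
o = 40768 (o = 2249 + (38518 + 1) = 2249 + 38519 = 40768)
-283594 + o = -283594 + 40768 = -242826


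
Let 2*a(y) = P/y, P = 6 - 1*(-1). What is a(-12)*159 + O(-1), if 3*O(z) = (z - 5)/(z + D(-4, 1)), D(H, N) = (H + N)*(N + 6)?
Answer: -4073/88 ≈ -46.284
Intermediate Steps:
D(H, N) = (6 + N)*(H + N) (D(H, N) = (H + N)*(6 + N) = (6 + N)*(H + N))
P = 7 (P = 6 + 1 = 7)
O(z) = (-5 + z)/(3*(-21 + z)) (O(z) = ((z - 5)/(z + (1**2 + 6*(-4) + 6*1 - 4*1)))/3 = ((-5 + z)/(z + (1 - 24 + 6 - 4)))/3 = ((-5 + z)/(z - 21))/3 = ((-5 + z)/(-21 + z))/3 = (-5 + z)/(3*(-21 + z)))
a(y) = 7/(2*y) (a(y) = (7/y)/2 = 7/(2*y))
a(-12)*159 + O(-1) = ((7/2)/(-12))*159 + (-5 - 1)/(3*(-21 - 1)) = ((7/2)*(-1/12))*159 + (1/3)*(-6)/(-22) = -7/24*159 + (1/3)*(-1/22)*(-6) = -371/8 + 1/11 = -4073/88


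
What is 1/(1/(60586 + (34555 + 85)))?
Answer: 95226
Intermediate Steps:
1/(1/(60586 + (34555 + 85))) = 1/(1/(60586 + 34640)) = 1/(1/95226) = 95226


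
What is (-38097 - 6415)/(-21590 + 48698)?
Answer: -11128/6777 ≈ -1.6420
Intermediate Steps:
(-38097 - 6415)/(-21590 + 48698) = -44512/27108 = -44512*1/27108 = -11128/6777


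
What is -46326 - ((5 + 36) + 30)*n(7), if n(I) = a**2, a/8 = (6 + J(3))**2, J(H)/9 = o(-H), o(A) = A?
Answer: -883767990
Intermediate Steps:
J(H) = -9*H (J(H) = 9*(-H) = -9*H)
a = 3528 (a = 8*(6 - 9*3)**2 = 8*(6 - 27)**2 = 8*(-21)**2 = 8*441 = 3528)
n(I) = 12446784 (n(I) = 3528**2 = 12446784)
-46326 - ((5 + 36) + 30)*n(7) = -46326 - ((5 + 36) + 30)*12446784 = -46326 - (41 + 30)*12446784 = -46326 - 71*12446784 = -46326 - 1*883721664 = -46326 - 883721664 = -883767990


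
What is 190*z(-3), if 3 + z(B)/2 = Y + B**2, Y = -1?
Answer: 1900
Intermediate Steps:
z(B) = -8 + 2*B**2 (z(B) = -6 + 2*(-1 + B**2) = -6 + (-2 + 2*B**2) = -8 + 2*B**2)
190*z(-3) = 190*(-8 + 2*(-3)**2) = 190*(-8 + 2*9) = 190*(-8 + 18) = 190*10 = 1900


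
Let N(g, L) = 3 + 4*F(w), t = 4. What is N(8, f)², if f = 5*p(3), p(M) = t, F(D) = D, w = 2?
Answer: 121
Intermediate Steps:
p(M) = 4
f = 20 (f = 5*4 = 20)
N(g, L) = 11 (N(g, L) = 3 + 4*2 = 3 + 8 = 11)
N(8, f)² = 11² = 121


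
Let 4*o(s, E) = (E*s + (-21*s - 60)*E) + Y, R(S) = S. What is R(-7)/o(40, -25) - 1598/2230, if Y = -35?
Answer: -3436351/4786695 ≈ -0.71790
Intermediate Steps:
o(s, E) = -35/4 + E*s/4 + E*(-60 - 21*s)/4 (o(s, E) = ((E*s + (-21*s - 60)*E) - 35)/4 = ((E*s + (-60 - 21*s)*E) - 35)/4 = ((E*s + E*(-60 - 21*s)) - 35)/4 = (-35 + E*s + E*(-60 - 21*s))/4 = -35/4 + E*s/4 + E*(-60 - 21*s)/4)
R(-7)/o(40, -25) - 1598/2230 = -7/(-35/4 - 15*(-25) - 5*(-25)*40) - 1598/2230 = -7/(-35/4 + 375 + 5000) - 1598*1/2230 = -7/21465/4 - 799/1115 = -7*4/21465 - 799/1115 = -28/21465 - 799/1115 = -3436351/4786695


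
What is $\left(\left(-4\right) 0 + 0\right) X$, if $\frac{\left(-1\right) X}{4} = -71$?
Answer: $0$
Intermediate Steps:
$X = 284$ ($X = \left(-4\right) \left(-71\right) = 284$)
$\left(\left(-4\right) 0 + 0\right) X = \left(\left(-4\right) 0 + 0\right) 284 = \left(0 + 0\right) 284 = 0 \cdot 284 = 0$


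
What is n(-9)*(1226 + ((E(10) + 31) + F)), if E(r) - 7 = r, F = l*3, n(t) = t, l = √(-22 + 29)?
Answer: -11466 - 27*√7 ≈ -11537.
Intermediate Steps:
l = √7 ≈ 2.6458
F = 3*√7 (F = √7*3 = 3*√7 ≈ 7.9373)
E(r) = 7 + r
n(-9)*(1226 + ((E(10) + 31) + F)) = -9*(1226 + (((7 + 10) + 31) + 3*√7)) = -9*(1226 + ((17 + 31) + 3*√7)) = -9*(1226 + (48 + 3*√7)) = -9*(1274 + 3*√7) = -11466 - 27*√7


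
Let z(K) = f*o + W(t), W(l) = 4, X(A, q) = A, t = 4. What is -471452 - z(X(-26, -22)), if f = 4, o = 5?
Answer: -471476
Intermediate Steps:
z(K) = 24 (z(K) = 4*5 + 4 = 20 + 4 = 24)
-471452 - z(X(-26, -22)) = -471452 - 1*24 = -471452 - 24 = -471476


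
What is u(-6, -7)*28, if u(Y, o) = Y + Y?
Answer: -336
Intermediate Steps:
u(Y, o) = 2*Y
u(-6, -7)*28 = (2*(-6))*28 = -12*28 = -336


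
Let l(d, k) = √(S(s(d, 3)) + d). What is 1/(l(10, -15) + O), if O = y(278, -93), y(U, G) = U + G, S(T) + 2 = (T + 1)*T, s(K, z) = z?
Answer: 37/6841 - 2*√5/34205 ≈ 0.0052778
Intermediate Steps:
S(T) = -2 + T*(1 + T) (S(T) = -2 + (T + 1)*T = -2 + (1 + T)*T = -2 + T*(1 + T))
y(U, G) = G + U
l(d, k) = √(10 + d) (l(d, k) = √((-2 + 3 + 3²) + d) = √((-2 + 3 + 9) + d) = √(10 + d))
O = 185 (O = -93 + 278 = 185)
1/(l(10, -15) + O) = 1/(√(10 + 10) + 185) = 1/(√20 + 185) = 1/(2*√5 + 185) = 1/(185 + 2*√5)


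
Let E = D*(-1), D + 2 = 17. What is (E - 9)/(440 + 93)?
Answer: -24/533 ≈ -0.045028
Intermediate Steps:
D = 15 (D = -2 + 17 = 15)
E = -15 (E = 15*(-1) = -15)
(E - 9)/(440 + 93) = (-15 - 9)/(440 + 93) = -24/533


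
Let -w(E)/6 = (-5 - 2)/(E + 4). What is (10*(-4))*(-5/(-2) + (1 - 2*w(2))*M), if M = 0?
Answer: -100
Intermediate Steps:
w(E) = 42/(4 + E) (w(E) = -6*(-5 - 2)/(E + 4) = -(-42)/(4 + E) = 42/(4 + E))
(10*(-4))*(-5/(-2) + (1 - 2*w(2))*M) = (10*(-4))*(-5/(-2) + (1 - 84/(4 + 2))*0) = -40*(-5*(-½) + (1 - 84/6)*0) = -40*(5/2 + (1 - 84/6)*0) = -40*(5/2 + (1 - 2*7)*0) = -40*(5/2 + (1 - 14)*0) = -40*(5/2 - 13*0) = -40*(5/2 + 0) = -40*5/2 = -100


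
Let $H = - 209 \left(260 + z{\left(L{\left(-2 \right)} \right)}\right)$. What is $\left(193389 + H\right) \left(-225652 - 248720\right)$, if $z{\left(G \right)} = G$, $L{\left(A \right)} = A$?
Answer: $-66159239724$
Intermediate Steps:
$H = -53922$ ($H = - 209 \left(260 - 2\right) = \left(-209\right) 258 = -53922$)
$\left(193389 + H\right) \left(-225652 - 248720\right) = \left(193389 - 53922\right) \left(-225652 - 248720\right) = 139467 \left(-225652 - 248720\right) = 139467 \left(-474372\right) = -66159239724$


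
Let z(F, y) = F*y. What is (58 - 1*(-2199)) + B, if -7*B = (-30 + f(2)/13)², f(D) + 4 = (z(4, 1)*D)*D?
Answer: 361021/169 ≈ 2136.2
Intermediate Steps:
f(D) = -4 + 4*D² (f(D) = -4 + ((4*1)*D)*D = -4 + (4*D)*D = -4 + 4*D²)
B = -20412/169 (B = -(-30 + (-4 + 4*2²)/13)²/7 = -(-30 + (-4 + 4*4)*(1/13))²/7 = -(-30 + (-4 + 16)*(1/13))²/7 = -(-30 + 12*(1/13))²/7 = -(-30 + 12/13)²/7 = -(-378/13)²/7 = -⅐*142884/169 = -20412/169 ≈ -120.78)
(58 - 1*(-2199)) + B = (58 - 1*(-2199)) - 20412/169 = (58 + 2199) - 20412/169 = 2257 - 20412/169 = 361021/169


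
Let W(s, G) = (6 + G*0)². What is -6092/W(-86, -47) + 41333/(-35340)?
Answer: -18064939/106020 ≈ -170.39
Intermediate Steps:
W(s, G) = 36 (W(s, G) = (6 + 0)² = 6² = 36)
-6092/W(-86, -47) + 41333/(-35340) = -6092/36 + 41333/(-35340) = -6092*1/36 + 41333*(-1/35340) = -1523/9 - 41333/35340 = -18064939/106020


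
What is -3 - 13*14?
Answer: -185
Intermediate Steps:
-3 - 13*14 = -3 - 182 = -185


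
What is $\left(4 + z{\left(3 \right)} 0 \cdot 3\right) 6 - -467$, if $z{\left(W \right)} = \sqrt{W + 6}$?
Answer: $491$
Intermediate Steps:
$z{\left(W \right)} = \sqrt{6 + W}$
$\left(4 + z{\left(3 \right)} 0 \cdot 3\right) 6 - -467 = \left(4 + \sqrt{6 + 3} \cdot 0 \cdot 3\right) 6 - -467 = \left(4 + \sqrt{9} \cdot 0 \cdot 3\right) 6 + 467 = \left(4 + 3 \cdot 0 \cdot 3\right) 6 + 467 = \left(4 + 0 \cdot 3\right) 6 + 467 = \left(4 + 0\right) 6 + 467 = 4 \cdot 6 + 467 = 24 + 467 = 491$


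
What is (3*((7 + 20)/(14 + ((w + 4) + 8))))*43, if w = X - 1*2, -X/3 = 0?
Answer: 1161/8 ≈ 145.13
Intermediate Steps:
X = 0 (X = -3*0 = 0)
w = -2 (w = 0 - 1*2 = 0 - 2 = -2)
(3*((7 + 20)/(14 + ((w + 4) + 8))))*43 = (3*((7 + 20)/(14 + ((-2 + 4) + 8))))*43 = (3*(27/(14 + (2 + 8))))*43 = (3*(27/(14 + 10)))*43 = (3*(27/24))*43 = (3*(27*(1/24)))*43 = (3*(9/8))*43 = (27/8)*43 = 1161/8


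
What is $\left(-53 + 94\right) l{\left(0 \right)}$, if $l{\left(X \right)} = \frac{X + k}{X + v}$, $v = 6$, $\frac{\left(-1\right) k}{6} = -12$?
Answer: $492$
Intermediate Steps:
$k = 72$ ($k = \left(-6\right) \left(-12\right) = 72$)
$l{\left(X \right)} = \frac{72 + X}{6 + X}$ ($l{\left(X \right)} = \frac{X + 72}{X + 6} = \frac{72 + X}{6 + X}$)
$\left(-53 + 94\right) l{\left(0 \right)} = \left(-53 + 94\right) \frac{72 + 0}{6 + 0} = 41 \cdot \frac{1}{6} \cdot 72 = 41 \cdot 12 = 492$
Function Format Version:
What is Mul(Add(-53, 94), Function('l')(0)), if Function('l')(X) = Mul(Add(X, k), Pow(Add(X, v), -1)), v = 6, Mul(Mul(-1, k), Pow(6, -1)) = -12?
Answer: 492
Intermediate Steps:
k = 72 (k = Mul(-6, -12) = 72)
Function('l')(X) = Mul(Pow(Add(6, X), -1), Add(72, X)) (Function('l')(X) = Mul(Add(X, 72), Pow(Add(X, 6), -1)) = Mul(Add(72, X), Pow(Add(6, X), -1)) = Mul(Pow(Add(6, X), -1), Add(72, X)))
Mul(Add(-53, 94), Function('l')(0)) = Mul(Add(-53, 94), Mul(Pow(Add(6, 0), -1), Add(72, 0))) = Mul(41, Mul(Pow(6, -1), 72)) = Mul(41, Mul(Rational(1, 6), 72)) = Mul(41, 12) = 492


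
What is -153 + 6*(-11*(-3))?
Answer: 45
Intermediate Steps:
-153 + 6*(-11*(-3)) = -153 + 6*33 = -153 + 198 = 45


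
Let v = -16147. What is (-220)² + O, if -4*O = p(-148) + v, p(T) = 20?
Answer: 209727/4 ≈ 52432.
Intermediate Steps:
O = 16127/4 (O = -(20 - 16147)/4 = -¼*(-16127) = 16127/4 ≈ 4031.8)
(-220)² + O = (-220)² + 16127/4 = 48400 + 16127/4 = 209727/4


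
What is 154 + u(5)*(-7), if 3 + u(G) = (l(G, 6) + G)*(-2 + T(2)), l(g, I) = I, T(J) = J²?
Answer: 21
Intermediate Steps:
u(G) = 9 + 2*G (u(G) = -3 + (6 + G)*(-2 + 2²) = -3 + (6 + G)*(-2 + 4) = -3 + (6 + G)*2 = -3 + (12 + 2*G) = 9 + 2*G)
154 + u(5)*(-7) = 154 + (9 + 2*5)*(-7) = 154 + (9 + 10)*(-7) = 154 + 19*(-7) = 154 - 133 = 21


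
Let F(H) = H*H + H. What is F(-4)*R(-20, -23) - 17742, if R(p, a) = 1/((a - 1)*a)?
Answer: -816131/46 ≈ -17742.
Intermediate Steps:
R(p, a) = 1/(a*(-1 + a)) (R(p, a) = 1/((-1 + a)*a) = 1/(a*(-1 + a)))
F(H) = H + H² (F(H) = H² + H = H + H²)
F(-4)*R(-20, -23) - 17742 = (-4*(1 - 4))*(1/((-23)*(-1 - 23))) - 17742 = (-4*(-3))*(-1/23/(-24)) - 17742 = 12*(-1/23*(-1/24)) - 17742 = 12*(1/552) - 17742 = 1/46 - 17742 = -816131/46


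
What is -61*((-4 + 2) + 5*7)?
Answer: -2013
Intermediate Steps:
-61*((-4 + 2) + 5*7) = -61*(-2 + 35) = -61*33 = -2013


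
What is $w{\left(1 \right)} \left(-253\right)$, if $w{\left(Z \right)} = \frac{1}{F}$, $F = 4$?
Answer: $- \frac{253}{4} \approx -63.25$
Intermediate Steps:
$w{\left(Z \right)} = \frac{1}{4}$
$w{\left(1 \right)} \left(-253\right) = \frac{1}{4} \left(-253\right) = - \frac{253}{4}$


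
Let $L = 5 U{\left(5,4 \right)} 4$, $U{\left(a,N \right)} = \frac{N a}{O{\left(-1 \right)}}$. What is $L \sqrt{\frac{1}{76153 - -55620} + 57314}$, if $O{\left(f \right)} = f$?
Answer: $- \frac{1200 \sqrt{110578597341431}}{131773} \approx -95761.0$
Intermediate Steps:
$U{\left(a,N \right)} = - N a$ ($U{\left(a,N \right)} = \frac{N a}{-1} = N a \left(-1\right) = - N a$)
$L = -400$ ($L = 5 \left(\left(-1\right) 4 \cdot 5\right) 4 = 5 \left(-20\right) 4 = \left(-100\right) 4 = -400$)
$L \sqrt{\frac{1}{76153 - -55620} + 57314} = - 400 \sqrt{\frac{1}{76153 - -55620} + 57314} = - 400 \sqrt{\frac{1}{76153 + 55620} + 57314} = - 400 \sqrt{\frac{1}{131773} + 57314} = - 400 \sqrt{\frac{7552437723}{131773}} = - 400 \frac{3 \sqrt{110578597341431}}{131773} = - \frac{1200 \sqrt{110578597341431}}{131773}$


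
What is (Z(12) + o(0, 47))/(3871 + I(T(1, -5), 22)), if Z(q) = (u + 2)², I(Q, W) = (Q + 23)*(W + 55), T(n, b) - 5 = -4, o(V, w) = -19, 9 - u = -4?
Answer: 206/5719 ≈ 0.036020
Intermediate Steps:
u = 13 (u = 9 - 1*(-4) = 9 + 4 = 13)
T(n, b) = 1 (T(n, b) = 5 - 4 = 1)
I(Q, W) = (23 + Q)*(55 + W)
Z(q) = 225 (Z(q) = (13 + 2)² = 15² = 225)
(Z(12) + o(0, 47))/(3871 + I(T(1, -5), 22)) = (225 - 19)/(3871 + (1265 + 23*22 + 55*1 + 1*22)) = 206/(3871 + (1265 + 506 + 55 + 22)) = 206/(3871 + 1848) = 206/5719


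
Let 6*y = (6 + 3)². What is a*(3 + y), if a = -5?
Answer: -165/2 ≈ -82.500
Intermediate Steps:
y = 27/2 (y = (6 + 3)²/6 = (⅙)*9² = (⅙)*81 = 27/2 ≈ 13.500)
a*(3 + y) = -5*(3 + 27/2) = -5*33/2 = -165/2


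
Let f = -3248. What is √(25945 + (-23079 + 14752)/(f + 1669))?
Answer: √64700286078/1579 ≈ 161.09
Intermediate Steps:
√(25945 + (-23079 + 14752)/(f + 1669)) = √(25945 + (-23079 + 14752)/(-3248 + 1669)) = √(25945 - 8327/(-1579)) = √(25945 - 8327*(-1/1579)) = √(25945 + 8327/1579) = √(40975482/1579) = √64700286078/1579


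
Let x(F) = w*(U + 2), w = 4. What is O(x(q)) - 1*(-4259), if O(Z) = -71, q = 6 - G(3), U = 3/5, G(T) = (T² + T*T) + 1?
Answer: 4188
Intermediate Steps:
G(T) = 1 + 2*T² (G(T) = (T² + T²) + 1 = 2*T² + 1 = 1 + 2*T²)
U = ⅗ (U = 3*(⅕) = ⅗ ≈ 0.60000)
q = -13 (q = 6 - (1 + 2*3²) = 6 - (1 + 2*9) = 6 - (1 + 18) = 6 - 1*19 = 6 - 19 = -13)
x(F) = 52/5 (x(F) = 4*(⅗ + 2) = 4*(13/5) = 52/5)
O(x(q)) - 1*(-4259) = -71 - 1*(-4259) = -71 + 4259 = 4188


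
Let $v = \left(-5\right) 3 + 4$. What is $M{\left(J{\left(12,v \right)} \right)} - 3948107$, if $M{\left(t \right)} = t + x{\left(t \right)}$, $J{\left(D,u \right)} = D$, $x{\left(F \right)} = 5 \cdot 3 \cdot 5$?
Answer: $-3948020$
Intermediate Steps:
$v = -11$ ($v = -15 + 4 = -11$)
$x{\left(F \right)} = 75$ ($x{\left(F \right)} = 15 \cdot 5 = 75$)
$M{\left(t \right)} = 75 + t$ ($M{\left(t \right)} = t + 75 = 75 + t$)
$M{\left(J{\left(12,v \right)} \right)} - 3948107 = \left(75 + 12\right) - 3948107 = 87 - 3948107 = -3948020$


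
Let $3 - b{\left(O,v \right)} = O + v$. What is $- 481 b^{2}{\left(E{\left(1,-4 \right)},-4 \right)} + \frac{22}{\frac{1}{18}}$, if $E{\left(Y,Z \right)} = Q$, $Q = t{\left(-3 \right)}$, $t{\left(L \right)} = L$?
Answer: $-47704$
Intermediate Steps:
$Q = -3$
$E{\left(Y,Z \right)} = -3$
$b{\left(O,v \right)} = 3 - O - v$ ($b{\left(O,v \right)} = 3 - \left(O + v\right) = 3 - O - v$)
$- 481 b^{2}{\left(E{\left(1,-4 \right)},-4 \right)} + \frac{22}{\frac{1}{18}} = - 481 \left(3 - -3 - -4\right)^{2} + \frac{22}{\frac{1}{18}} = - 481 \left(3 + 3 + 4\right)^{2} + 22 \frac{1}{\frac{1}{18}} = - 481 \cdot 10^{2} + 22 \cdot 18 = \left(-481\right) 100 + 396 = -48100 + 396 = -47704$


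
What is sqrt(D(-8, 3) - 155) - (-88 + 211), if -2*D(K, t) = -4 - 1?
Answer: -123 + I*sqrt(610)/2 ≈ -123.0 + 12.349*I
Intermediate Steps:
D(K, t) = 5/2 (D(K, t) = -(-4 - 1)/2 = -1/2*(-5) = 5/2)
sqrt(D(-8, 3) - 155) - (-88 + 211) = sqrt(5/2 - 155) - (-88 + 211) = sqrt(-305/2) - 1*123 = I*sqrt(610)/2 - 123 = -123 + I*sqrt(610)/2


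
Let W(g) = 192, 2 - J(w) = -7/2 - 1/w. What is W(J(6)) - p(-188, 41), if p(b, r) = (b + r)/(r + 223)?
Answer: 16945/88 ≈ 192.56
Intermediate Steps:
p(b, r) = (b + r)/(223 + r)
J(w) = 11/2 + 1/w (J(w) = 2 - (-7/2 - 1/w) = 2 + (7/2 + 1/w) = 11/2 + 1/w)
W(J(6)) - p(-188, 41) = 192 - (-188 + 41)/(223 + 41) = 192 - (-147)/264 = 192 - 1*(-49/88) = 192 + 49/88 = 16945/88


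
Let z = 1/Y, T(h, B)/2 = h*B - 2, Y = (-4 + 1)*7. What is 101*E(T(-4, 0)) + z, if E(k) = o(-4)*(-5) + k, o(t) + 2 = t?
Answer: 55145/21 ≈ 2626.0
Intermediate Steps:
o(t) = -2 + t
Y = -21 (Y = -3*7 = -21)
T(h, B) = -4 + 2*B*h (T(h, B) = 2*(h*B - 2) = 2*(B*h - 2) = 2*(-2 + B*h) = -4 + 2*B*h)
E(k) = 30 + k (E(k) = (-2 - 4)*(-5) + k = -6*(-5) + k = 30 + k)
z = -1/21 (z = 1/(-21) = -1/21 ≈ -0.047619)
101*E(T(-4, 0)) + z = 101*(30 + (-4 + 2*0*(-4))) - 1/21 = 101*(30 + (-4 + 0)) - 1/21 = 101*(30 - 4) - 1/21 = 101*26 - 1/21 = 2626 - 1/21 = 55145/21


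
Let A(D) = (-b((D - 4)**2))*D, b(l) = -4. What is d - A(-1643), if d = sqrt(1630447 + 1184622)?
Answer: 6572 + sqrt(2815069) ≈ 8249.8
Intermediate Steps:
A(D) = 4*D (A(D) = (-1*(-4))*D = 4*D)
d = sqrt(2815069) ≈ 1677.8
d - A(-1643) = sqrt(2815069) - 4*(-1643) = sqrt(2815069) - 1*(-6572) = sqrt(2815069) + 6572 = 6572 + sqrt(2815069)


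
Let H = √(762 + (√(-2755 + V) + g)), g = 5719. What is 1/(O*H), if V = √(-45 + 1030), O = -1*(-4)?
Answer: 1/(4*√(6481 + I*√(2755 - √985))) ≈ 0.0031053 - 1.2503e-5*I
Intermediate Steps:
O = 4
V = √985 ≈ 31.385
H = √(6481 + √(-2755 + √985)) (H = √(762 + (√(-2755 + √985) + 5719)) = √(762 + (5719 + √(-2755 + √985))) = √(6481 + √(-2755 + √985)) ≈ 80.505 + 0.3241*I)
1/(O*H) = 1/(4*√(6481 + I*√(2755 - √985)))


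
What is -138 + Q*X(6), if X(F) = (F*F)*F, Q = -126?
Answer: -27354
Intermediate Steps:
X(F) = F³ (X(F) = F²*F = F³)
-138 + Q*X(6) = -138 - 126*6³ = -138 - 126*216 = -138 - 27216 = -27354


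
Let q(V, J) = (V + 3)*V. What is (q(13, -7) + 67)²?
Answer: 75625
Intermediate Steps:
q(V, J) = V*(3 + V) (q(V, J) = (3 + V)*V = V*(3 + V))
(q(13, -7) + 67)² = (13*(3 + 13) + 67)² = (13*16 + 67)² = (208 + 67)² = 275² = 75625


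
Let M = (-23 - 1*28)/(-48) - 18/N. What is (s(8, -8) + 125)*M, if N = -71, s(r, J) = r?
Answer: 198835/1136 ≈ 175.03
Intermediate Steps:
M = 1495/1136 (M = (-23 - 1*28)/(-48) - 18/(-71) = (-23 - 28)*(-1/48) - 18*(-1/71) = -51*(-1/48) + 18/71 = 17/16 + 18/71 = 1495/1136 ≈ 1.3160)
(s(8, -8) + 125)*M = (8 + 125)*(1495/1136) = 133*(1495/1136) = 198835/1136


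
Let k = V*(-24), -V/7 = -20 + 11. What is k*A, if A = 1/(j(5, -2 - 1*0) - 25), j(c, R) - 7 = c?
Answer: 1512/13 ≈ 116.31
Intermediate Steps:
V = 63 (V = -7*(-20 + 11) = -7*(-9) = 63)
j(c, R) = 7 + c
k = -1512 (k = 63*(-24) = -1512)
A = -1/13 (A = 1/((7 + 5) - 25) = 1/(12 - 25) = 1/(-13) = -1/13 ≈ -0.076923)
k*A = -1512*(-1/13) = 1512/13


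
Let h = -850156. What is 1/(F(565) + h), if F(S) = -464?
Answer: -1/850620 ≈ -1.1756e-6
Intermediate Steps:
1/(F(565) + h) = 1/(-464 - 850156) = 1/(-850620) = -1/850620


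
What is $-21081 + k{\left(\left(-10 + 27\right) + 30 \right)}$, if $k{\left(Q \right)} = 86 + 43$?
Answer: $-20952$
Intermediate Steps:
$k{\left(Q \right)} = 129$
$-21081 + k{\left(\left(-10 + 27\right) + 30 \right)} = -21081 + 129 = -20952$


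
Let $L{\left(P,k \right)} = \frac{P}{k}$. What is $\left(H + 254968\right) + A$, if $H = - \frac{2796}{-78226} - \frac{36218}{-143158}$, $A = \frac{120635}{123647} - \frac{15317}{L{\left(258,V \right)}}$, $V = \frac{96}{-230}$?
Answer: $\frac{436502435461693425678634}{1711814238291130205} \approx 2.5499 \cdot 10^{5}$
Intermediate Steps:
$V = - \frac{48}{115}$ ($V = 96 \left(- \frac{1}{230}\right) = - \frac{48}{115} \approx -0.41739$)
$A = \frac{15747748867}{611434415}$ ($A = \frac{120635}{123647} - \frac{15317}{258 \frac{1}{- \frac{48}{115}}} = 120635 \cdot \frac{1}{123647} - \frac{15317}{258 \left(- \frac{115}{48}\right)} = \frac{120635}{123647} - \frac{15317}{- \frac{4945}{8}} = \frac{120635}{123647} - - \frac{122536}{4945} = \frac{120635}{123647} + \frac{122536}{4945} = \frac{15747748867}{611434415} \approx 25.755$)
$H = \frac{808364759}{2799669427}$ ($H = \left(-2796\right) \left(- \frac{1}{78226}\right) - - \frac{18109}{71579} = \frac{1398}{39113} + \frac{18109}{71579} = \frac{808364759}{2799669427} \approx 0.28874$)
$\left(H + 254968\right) + A = \left(\frac{808364759}{2799669427} + 254968\right) + \frac{15747748867}{611434415} = \frac{713826922828095}{2799669427} + \frac{15747748867}{611434415} = \frac{436502435461693425678634}{1711814238291130205}$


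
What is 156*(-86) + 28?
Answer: -13388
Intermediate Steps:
156*(-86) + 28 = -13416 + 28 = -13388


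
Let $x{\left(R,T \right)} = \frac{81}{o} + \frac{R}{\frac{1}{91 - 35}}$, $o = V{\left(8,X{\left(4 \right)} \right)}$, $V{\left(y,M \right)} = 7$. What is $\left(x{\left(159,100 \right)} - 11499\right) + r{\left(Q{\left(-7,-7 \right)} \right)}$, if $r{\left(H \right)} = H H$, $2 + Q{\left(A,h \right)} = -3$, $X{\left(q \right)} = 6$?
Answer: $- \frac{17909}{7} \approx -2558.4$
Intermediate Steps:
$Q{\left(A,h \right)} = -5$ ($Q{\left(A,h \right)} = -2 - 3 = -5$)
$o = 7$
$r{\left(H \right)} = H^{2}$
$x{\left(R,T \right)} = \frac{81}{7} + 56 R$ ($x{\left(R,T \right)} = \frac{81}{7} + \frac{R}{\frac{1}{91 - 35}} = 81 \cdot \frac{1}{7} + \frac{R}{\frac{1}{56}} = \frac{81}{7} + R \frac{1}{\frac{1}{56}} = \frac{81}{7} + R 56 = \frac{81}{7} + 56 R$)
$\left(x{\left(159,100 \right)} - 11499\right) + r{\left(Q{\left(-7,-7 \right)} \right)} = \left(\left(\frac{81}{7} + 56 \cdot 159\right) - 11499\right) + \left(-5\right)^{2} = \left(\left(\frac{81}{7} + 8904\right) - 11499\right) + 25 = \left(\frac{62409}{7} - 11499\right) + 25 = - \frac{18084}{7} + 25 = - \frac{17909}{7}$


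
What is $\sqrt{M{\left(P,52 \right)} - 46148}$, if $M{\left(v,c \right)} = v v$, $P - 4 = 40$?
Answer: $2 i \sqrt{11053} \approx 210.27 i$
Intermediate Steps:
$P = 44$ ($P = 4 + 40 = 44$)
$M{\left(v,c \right)} = v^{2}$
$\sqrt{M{\left(P,52 \right)} - 46148} = \sqrt{44^{2} - 46148} = \sqrt{1936 - 46148} = \sqrt{-44212} = 2 i \sqrt{11053}$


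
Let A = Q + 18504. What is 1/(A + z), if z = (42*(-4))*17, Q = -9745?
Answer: 1/5903 ≈ 0.00016941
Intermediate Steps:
z = -2856 (z = -168*17 = -2856)
A = 8759 (A = -9745 + 18504 = 8759)
1/(A + z) = 1/(8759 - 2856) = 1/5903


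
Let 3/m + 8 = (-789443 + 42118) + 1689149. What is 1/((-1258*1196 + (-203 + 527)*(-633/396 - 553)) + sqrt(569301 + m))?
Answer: -191937586675912/323272333533335012405 - 242*sqrt(126244970058406026)/323272333533335012405 ≈ -5.9400e-7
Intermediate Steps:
m = 3/941816 (m = 3/(-8 + ((-789443 + 42118) + 1689149)) = 3/(-8 + (-747325 + 1689149)) = 3/(-8 + 941824) = 3/941816 ≈ 3.1853e-6)
1/((-1258*1196 + (-203 + 527)*(-633/396 - 553)) + sqrt(569301 + m)) = 1/((-1258*1196 + (-203 + 527)*(-633/396 - 553)) + sqrt(569301 + 3/941816)) = 1/((-1504568 + 324*(-633*1/396 - 553)) + sqrt(536176790619/941816)) = 1/((-1504568 + 324*(-211/132 - 553)) + sqrt(126244970058406026)/470908) = 1/((-1504568 + 324*(-73207/132)) + sqrt(126244970058406026)/470908) = 1/((-1504568 - 1976589/11) + sqrt(126244970058406026)/470908) = 1/(-18526837/11 + sqrt(126244970058406026)/470908)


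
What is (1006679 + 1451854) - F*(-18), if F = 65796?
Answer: 3642861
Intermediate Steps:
(1006679 + 1451854) - F*(-18) = (1006679 + 1451854) - 65796*(-18) = 2458533 - 1*(-1184328) = 2458533 + 1184328 = 3642861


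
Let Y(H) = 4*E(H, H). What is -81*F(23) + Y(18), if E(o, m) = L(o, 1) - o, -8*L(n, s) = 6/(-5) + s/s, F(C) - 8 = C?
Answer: -25829/10 ≈ -2582.9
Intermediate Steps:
F(C) = 8 + C
L(n, s) = 1/40 (L(n, s) = -(6/(-5) + s/s)/8 = -(6*(-⅕) + 1)/8 = -(-6/5 + 1)/8 = -⅛*(-⅕) = 1/40)
E(o, m) = 1/40 - o
Y(H) = ⅒ - 4*H (Y(H) = 4*(1/40 - H) = ⅒ - 4*H)
-81*F(23) + Y(18) = -81*(8 + 23) + (⅒ - 4*18) = -81*31 + (⅒ - 72) = -2511 - 719/10 = -25829/10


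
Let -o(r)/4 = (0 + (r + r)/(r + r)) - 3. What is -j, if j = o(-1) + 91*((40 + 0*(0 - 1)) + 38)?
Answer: -7106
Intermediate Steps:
o(r) = 8 (o(r) = -4*((0 + (r + r)/(r + r)) - 3) = -4*((0 + (2*r)/((2*r))) - 3) = -4*((0 + (2*r)*(1/(2*r))) - 3) = -4*((0 + 1) - 3) = -4*(1 - 3) = -4*(-2) = 8)
j = 7106 (j = 8 + 91*((40 + 0*(0 - 1)) + 38) = 8 + 91*((40 + 0*(-1)) + 38) = 8 + 91*((40 + 0) + 38) = 8 + 91*(40 + 38) = 8 + 91*78 = 8 + 7098 = 7106)
-j = -1*7106 = -7106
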